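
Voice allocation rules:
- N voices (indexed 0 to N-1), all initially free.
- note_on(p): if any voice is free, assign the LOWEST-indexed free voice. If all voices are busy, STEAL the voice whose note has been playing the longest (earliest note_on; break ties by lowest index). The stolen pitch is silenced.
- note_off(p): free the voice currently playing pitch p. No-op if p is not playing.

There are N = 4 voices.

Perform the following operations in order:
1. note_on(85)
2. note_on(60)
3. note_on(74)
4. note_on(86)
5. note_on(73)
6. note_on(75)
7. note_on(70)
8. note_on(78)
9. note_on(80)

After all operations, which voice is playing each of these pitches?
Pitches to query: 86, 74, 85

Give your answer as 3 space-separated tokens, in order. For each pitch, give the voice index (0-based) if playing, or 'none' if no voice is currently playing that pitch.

Op 1: note_on(85): voice 0 is free -> assigned | voices=[85 - - -]
Op 2: note_on(60): voice 1 is free -> assigned | voices=[85 60 - -]
Op 3: note_on(74): voice 2 is free -> assigned | voices=[85 60 74 -]
Op 4: note_on(86): voice 3 is free -> assigned | voices=[85 60 74 86]
Op 5: note_on(73): all voices busy, STEAL voice 0 (pitch 85, oldest) -> assign | voices=[73 60 74 86]
Op 6: note_on(75): all voices busy, STEAL voice 1 (pitch 60, oldest) -> assign | voices=[73 75 74 86]
Op 7: note_on(70): all voices busy, STEAL voice 2 (pitch 74, oldest) -> assign | voices=[73 75 70 86]
Op 8: note_on(78): all voices busy, STEAL voice 3 (pitch 86, oldest) -> assign | voices=[73 75 70 78]
Op 9: note_on(80): all voices busy, STEAL voice 0 (pitch 73, oldest) -> assign | voices=[80 75 70 78]

Answer: none none none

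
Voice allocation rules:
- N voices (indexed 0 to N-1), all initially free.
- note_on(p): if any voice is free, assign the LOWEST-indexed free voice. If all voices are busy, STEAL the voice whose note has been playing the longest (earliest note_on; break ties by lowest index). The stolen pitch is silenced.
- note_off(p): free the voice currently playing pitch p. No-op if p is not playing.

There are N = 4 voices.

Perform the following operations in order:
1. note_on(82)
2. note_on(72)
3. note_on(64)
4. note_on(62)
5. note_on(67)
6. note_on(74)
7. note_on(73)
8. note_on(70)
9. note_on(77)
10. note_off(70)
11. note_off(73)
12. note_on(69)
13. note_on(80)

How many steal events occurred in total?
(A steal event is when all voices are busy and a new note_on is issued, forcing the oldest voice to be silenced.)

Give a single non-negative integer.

Answer: 5

Derivation:
Op 1: note_on(82): voice 0 is free -> assigned | voices=[82 - - -]
Op 2: note_on(72): voice 1 is free -> assigned | voices=[82 72 - -]
Op 3: note_on(64): voice 2 is free -> assigned | voices=[82 72 64 -]
Op 4: note_on(62): voice 3 is free -> assigned | voices=[82 72 64 62]
Op 5: note_on(67): all voices busy, STEAL voice 0 (pitch 82, oldest) -> assign | voices=[67 72 64 62]
Op 6: note_on(74): all voices busy, STEAL voice 1 (pitch 72, oldest) -> assign | voices=[67 74 64 62]
Op 7: note_on(73): all voices busy, STEAL voice 2 (pitch 64, oldest) -> assign | voices=[67 74 73 62]
Op 8: note_on(70): all voices busy, STEAL voice 3 (pitch 62, oldest) -> assign | voices=[67 74 73 70]
Op 9: note_on(77): all voices busy, STEAL voice 0 (pitch 67, oldest) -> assign | voices=[77 74 73 70]
Op 10: note_off(70): free voice 3 | voices=[77 74 73 -]
Op 11: note_off(73): free voice 2 | voices=[77 74 - -]
Op 12: note_on(69): voice 2 is free -> assigned | voices=[77 74 69 -]
Op 13: note_on(80): voice 3 is free -> assigned | voices=[77 74 69 80]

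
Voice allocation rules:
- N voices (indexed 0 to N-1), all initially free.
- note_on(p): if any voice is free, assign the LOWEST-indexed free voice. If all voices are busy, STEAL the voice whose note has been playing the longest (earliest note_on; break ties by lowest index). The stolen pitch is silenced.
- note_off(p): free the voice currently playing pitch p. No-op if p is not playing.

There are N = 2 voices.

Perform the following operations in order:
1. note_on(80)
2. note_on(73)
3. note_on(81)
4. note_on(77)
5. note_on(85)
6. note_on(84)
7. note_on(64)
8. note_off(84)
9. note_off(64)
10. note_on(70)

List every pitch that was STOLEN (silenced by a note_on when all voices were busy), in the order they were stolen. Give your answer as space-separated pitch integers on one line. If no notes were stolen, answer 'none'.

Answer: 80 73 81 77 85

Derivation:
Op 1: note_on(80): voice 0 is free -> assigned | voices=[80 -]
Op 2: note_on(73): voice 1 is free -> assigned | voices=[80 73]
Op 3: note_on(81): all voices busy, STEAL voice 0 (pitch 80, oldest) -> assign | voices=[81 73]
Op 4: note_on(77): all voices busy, STEAL voice 1 (pitch 73, oldest) -> assign | voices=[81 77]
Op 5: note_on(85): all voices busy, STEAL voice 0 (pitch 81, oldest) -> assign | voices=[85 77]
Op 6: note_on(84): all voices busy, STEAL voice 1 (pitch 77, oldest) -> assign | voices=[85 84]
Op 7: note_on(64): all voices busy, STEAL voice 0 (pitch 85, oldest) -> assign | voices=[64 84]
Op 8: note_off(84): free voice 1 | voices=[64 -]
Op 9: note_off(64): free voice 0 | voices=[- -]
Op 10: note_on(70): voice 0 is free -> assigned | voices=[70 -]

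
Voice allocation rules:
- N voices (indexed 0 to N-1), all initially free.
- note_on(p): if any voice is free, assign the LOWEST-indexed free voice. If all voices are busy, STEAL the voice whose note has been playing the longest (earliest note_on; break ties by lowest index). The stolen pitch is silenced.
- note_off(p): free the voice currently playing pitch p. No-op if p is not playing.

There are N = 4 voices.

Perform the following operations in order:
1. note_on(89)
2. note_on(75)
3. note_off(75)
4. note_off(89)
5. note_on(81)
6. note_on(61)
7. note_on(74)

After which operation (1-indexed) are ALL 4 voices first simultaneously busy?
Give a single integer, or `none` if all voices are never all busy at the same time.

Op 1: note_on(89): voice 0 is free -> assigned | voices=[89 - - -]
Op 2: note_on(75): voice 1 is free -> assigned | voices=[89 75 - -]
Op 3: note_off(75): free voice 1 | voices=[89 - - -]
Op 4: note_off(89): free voice 0 | voices=[- - - -]
Op 5: note_on(81): voice 0 is free -> assigned | voices=[81 - - -]
Op 6: note_on(61): voice 1 is free -> assigned | voices=[81 61 - -]
Op 7: note_on(74): voice 2 is free -> assigned | voices=[81 61 74 -]

Answer: none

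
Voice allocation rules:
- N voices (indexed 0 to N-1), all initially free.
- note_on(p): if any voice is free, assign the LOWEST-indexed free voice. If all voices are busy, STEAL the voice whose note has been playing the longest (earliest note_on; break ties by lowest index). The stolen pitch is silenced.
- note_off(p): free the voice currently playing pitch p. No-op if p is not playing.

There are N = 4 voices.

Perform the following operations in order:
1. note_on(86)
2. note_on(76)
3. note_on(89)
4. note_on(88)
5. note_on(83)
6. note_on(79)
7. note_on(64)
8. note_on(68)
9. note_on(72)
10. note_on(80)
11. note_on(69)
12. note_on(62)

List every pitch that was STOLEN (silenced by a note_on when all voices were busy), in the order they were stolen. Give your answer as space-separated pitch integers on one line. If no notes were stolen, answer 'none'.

Op 1: note_on(86): voice 0 is free -> assigned | voices=[86 - - -]
Op 2: note_on(76): voice 1 is free -> assigned | voices=[86 76 - -]
Op 3: note_on(89): voice 2 is free -> assigned | voices=[86 76 89 -]
Op 4: note_on(88): voice 3 is free -> assigned | voices=[86 76 89 88]
Op 5: note_on(83): all voices busy, STEAL voice 0 (pitch 86, oldest) -> assign | voices=[83 76 89 88]
Op 6: note_on(79): all voices busy, STEAL voice 1 (pitch 76, oldest) -> assign | voices=[83 79 89 88]
Op 7: note_on(64): all voices busy, STEAL voice 2 (pitch 89, oldest) -> assign | voices=[83 79 64 88]
Op 8: note_on(68): all voices busy, STEAL voice 3 (pitch 88, oldest) -> assign | voices=[83 79 64 68]
Op 9: note_on(72): all voices busy, STEAL voice 0 (pitch 83, oldest) -> assign | voices=[72 79 64 68]
Op 10: note_on(80): all voices busy, STEAL voice 1 (pitch 79, oldest) -> assign | voices=[72 80 64 68]
Op 11: note_on(69): all voices busy, STEAL voice 2 (pitch 64, oldest) -> assign | voices=[72 80 69 68]
Op 12: note_on(62): all voices busy, STEAL voice 3 (pitch 68, oldest) -> assign | voices=[72 80 69 62]

Answer: 86 76 89 88 83 79 64 68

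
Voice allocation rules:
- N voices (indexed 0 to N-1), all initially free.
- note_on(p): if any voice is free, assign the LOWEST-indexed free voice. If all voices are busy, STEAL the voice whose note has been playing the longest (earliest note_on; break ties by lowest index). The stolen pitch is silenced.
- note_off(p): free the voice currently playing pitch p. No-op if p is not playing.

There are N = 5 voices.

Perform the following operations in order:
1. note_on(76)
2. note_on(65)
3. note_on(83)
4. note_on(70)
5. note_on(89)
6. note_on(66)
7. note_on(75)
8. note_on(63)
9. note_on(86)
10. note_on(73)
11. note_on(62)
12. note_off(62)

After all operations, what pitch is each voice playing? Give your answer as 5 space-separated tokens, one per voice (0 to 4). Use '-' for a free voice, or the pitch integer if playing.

Answer: - 75 63 86 73

Derivation:
Op 1: note_on(76): voice 0 is free -> assigned | voices=[76 - - - -]
Op 2: note_on(65): voice 1 is free -> assigned | voices=[76 65 - - -]
Op 3: note_on(83): voice 2 is free -> assigned | voices=[76 65 83 - -]
Op 4: note_on(70): voice 3 is free -> assigned | voices=[76 65 83 70 -]
Op 5: note_on(89): voice 4 is free -> assigned | voices=[76 65 83 70 89]
Op 6: note_on(66): all voices busy, STEAL voice 0 (pitch 76, oldest) -> assign | voices=[66 65 83 70 89]
Op 7: note_on(75): all voices busy, STEAL voice 1 (pitch 65, oldest) -> assign | voices=[66 75 83 70 89]
Op 8: note_on(63): all voices busy, STEAL voice 2 (pitch 83, oldest) -> assign | voices=[66 75 63 70 89]
Op 9: note_on(86): all voices busy, STEAL voice 3 (pitch 70, oldest) -> assign | voices=[66 75 63 86 89]
Op 10: note_on(73): all voices busy, STEAL voice 4 (pitch 89, oldest) -> assign | voices=[66 75 63 86 73]
Op 11: note_on(62): all voices busy, STEAL voice 0 (pitch 66, oldest) -> assign | voices=[62 75 63 86 73]
Op 12: note_off(62): free voice 0 | voices=[- 75 63 86 73]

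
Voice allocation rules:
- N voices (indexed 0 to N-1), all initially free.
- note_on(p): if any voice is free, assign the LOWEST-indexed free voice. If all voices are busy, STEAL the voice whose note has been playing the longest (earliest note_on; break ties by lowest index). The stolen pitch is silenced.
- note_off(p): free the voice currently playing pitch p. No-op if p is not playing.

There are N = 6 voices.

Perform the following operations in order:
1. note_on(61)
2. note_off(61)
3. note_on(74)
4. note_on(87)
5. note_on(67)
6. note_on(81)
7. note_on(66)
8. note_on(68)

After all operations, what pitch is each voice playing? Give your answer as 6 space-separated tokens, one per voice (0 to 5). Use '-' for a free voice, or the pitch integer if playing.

Answer: 74 87 67 81 66 68

Derivation:
Op 1: note_on(61): voice 0 is free -> assigned | voices=[61 - - - - -]
Op 2: note_off(61): free voice 0 | voices=[- - - - - -]
Op 3: note_on(74): voice 0 is free -> assigned | voices=[74 - - - - -]
Op 4: note_on(87): voice 1 is free -> assigned | voices=[74 87 - - - -]
Op 5: note_on(67): voice 2 is free -> assigned | voices=[74 87 67 - - -]
Op 6: note_on(81): voice 3 is free -> assigned | voices=[74 87 67 81 - -]
Op 7: note_on(66): voice 4 is free -> assigned | voices=[74 87 67 81 66 -]
Op 8: note_on(68): voice 5 is free -> assigned | voices=[74 87 67 81 66 68]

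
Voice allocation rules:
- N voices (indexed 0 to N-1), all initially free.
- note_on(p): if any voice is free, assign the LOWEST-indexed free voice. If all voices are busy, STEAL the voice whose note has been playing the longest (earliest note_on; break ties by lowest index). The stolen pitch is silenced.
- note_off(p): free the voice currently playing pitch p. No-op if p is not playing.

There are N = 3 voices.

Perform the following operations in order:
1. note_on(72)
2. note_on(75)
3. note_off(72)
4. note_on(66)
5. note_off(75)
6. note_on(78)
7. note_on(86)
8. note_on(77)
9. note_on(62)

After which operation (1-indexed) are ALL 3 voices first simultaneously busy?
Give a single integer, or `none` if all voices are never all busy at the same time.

Op 1: note_on(72): voice 0 is free -> assigned | voices=[72 - -]
Op 2: note_on(75): voice 1 is free -> assigned | voices=[72 75 -]
Op 3: note_off(72): free voice 0 | voices=[- 75 -]
Op 4: note_on(66): voice 0 is free -> assigned | voices=[66 75 -]
Op 5: note_off(75): free voice 1 | voices=[66 - -]
Op 6: note_on(78): voice 1 is free -> assigned | voices=[66 78 -]
Op 7: note_on(86): voice 2 is free -> assigned | voices=[66 78 86]
Op 8: note_on(77): all voices busy, STEAL voice 0 (pitch 66, oldest) -> assign | voices=[77 78 86]
Op 9: note_on(62): all voices busy, STEAL voice 1 (pitch 78, oldest) -> assign | voices=[77 62 86]

Answer: 7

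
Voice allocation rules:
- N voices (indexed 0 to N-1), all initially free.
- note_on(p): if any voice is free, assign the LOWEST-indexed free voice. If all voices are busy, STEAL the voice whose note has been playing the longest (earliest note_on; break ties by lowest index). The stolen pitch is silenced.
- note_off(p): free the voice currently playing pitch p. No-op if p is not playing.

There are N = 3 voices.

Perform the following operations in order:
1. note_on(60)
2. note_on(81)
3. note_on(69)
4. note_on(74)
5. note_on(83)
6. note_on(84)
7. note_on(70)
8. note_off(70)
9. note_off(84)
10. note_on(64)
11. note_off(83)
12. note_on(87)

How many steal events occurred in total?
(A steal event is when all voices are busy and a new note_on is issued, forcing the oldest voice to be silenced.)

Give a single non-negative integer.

Answer: 4

Derivation:
Op 1: note_on(60): voice 0 is free -> assigned | voices=[60 - -]
Op 2: note_on(81): voice 1 is free -> assigned | voices=[60 81 -]
Op 3: note_on(69): voice 2 is free -> assigned | voices=[60 81 69]
Op 4: note_on(74): all voices busy, STEAL voice 0 (pitch 60, oldest) -> assign | voices=[74 81 69]
Op 5: note_on(83): all voices busy, STEAL voice 1 (pitch 81, oldest) -> assign | voices=[74 83 69]
Op 6: note_on(84): all voices busy, STEAL voice 2 (pitch 69, oldest) -> assign | voices=[74 83 84]
Op 7: note_on(70): all voices busy, STEAL voice 0 (pitch 74, oldest) -> assign | voices=[70 83 84]
Op 8: note_off(70): free voice 0 | voices=[- 83 84]
Op 9: note_off(84): free voice 2 | voices=[- 83 -]
Op 10: note_on(64): voice 0 is free -> assigned | voices=[64 83 -]
Op 11: note_off(83): free voice 1 | voices=[64 - -]
Op 12: note_on(87): voice 1 is free -> assigned | voices=[64 87 -]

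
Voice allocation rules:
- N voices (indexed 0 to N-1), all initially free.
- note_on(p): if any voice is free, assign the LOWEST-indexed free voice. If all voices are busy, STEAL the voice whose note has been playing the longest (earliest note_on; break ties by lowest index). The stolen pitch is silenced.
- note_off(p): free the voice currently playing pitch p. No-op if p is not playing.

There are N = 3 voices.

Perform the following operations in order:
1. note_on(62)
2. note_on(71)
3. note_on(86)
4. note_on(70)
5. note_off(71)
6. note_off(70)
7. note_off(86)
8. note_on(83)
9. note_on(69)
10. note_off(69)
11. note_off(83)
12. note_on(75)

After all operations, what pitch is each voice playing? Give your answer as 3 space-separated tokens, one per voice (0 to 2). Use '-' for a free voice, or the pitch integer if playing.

Op 1: note_on(62): voice 0 is free -> assigned | voices=[62 - -]
Op 2: note_on(71): voice 1 is free -> assigned | voices=[62 71 -]
Op 3: note_on(86): voice 2 is free -> assigned | voices=[62 71 86]
Op 4: note_on(70): all voices busy, STEAL voice 0 (pitch 62, oldest) -> assign | voices=[70 71 86]
Op 5: note_off(71): free voice 1 | voices=[70 - 86]
Op 6: note_off(70): free voice 0 | voices=[- - 86]
Op 7: note_off(86): free voice 2 | voices=[- - -]
Op 8: note_on(83): voice 0 is free -> assigned | voices=[83 - -]
Op 9: note_on(69): voice 1 is free -> assigned | voices=[83 69 -]
Op 10: note_off(69): free voice 1 | voices=[83 - -]
Op 11: note_off(83): free voice 0 | voices=[- - -]
Op 12: note_on(75): voice 0 is free -> assigned | voices=[75 - -]

Answer: 75 - -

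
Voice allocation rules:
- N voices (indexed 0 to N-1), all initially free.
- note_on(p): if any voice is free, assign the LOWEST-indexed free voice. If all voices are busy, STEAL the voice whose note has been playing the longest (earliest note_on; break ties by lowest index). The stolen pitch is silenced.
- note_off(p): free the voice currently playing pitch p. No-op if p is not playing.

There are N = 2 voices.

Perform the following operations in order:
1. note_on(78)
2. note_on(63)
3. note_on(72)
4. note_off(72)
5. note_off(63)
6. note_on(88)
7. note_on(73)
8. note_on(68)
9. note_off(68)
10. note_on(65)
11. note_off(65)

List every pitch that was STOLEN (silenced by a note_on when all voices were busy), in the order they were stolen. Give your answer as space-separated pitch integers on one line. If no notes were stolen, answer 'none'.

Op 1: note_on(78): voice 0 is free -> assigned | voices=[78 -]
Op 2: note_on(63): voice 1 is free -> assigned | voices=[78 63]
Op 3: note_on(72): all voices busy, STEAL voice 0 (pitch 78, oldest) -> assign | voices=[72 63]
Op 4: note_off(72): free voice 0 | voices=[- 63]
Op 5: note_off(63): free voice 1 | voices=[- -]
Op 6: note_on(88): voice 0 is free -> assigned | voices=[88 -]
Op 7: note_on(73): voice 1 is free -> assigned | voices=[88 73]
Op 8: note_on(68): all voices busy, STEAL voice 0 (pitch 88, oldest) -> assign | voices=[68 73]
Op 9: note_off(68): free voice 0 | voices=[- 73]
Op 10: note_on(65): voice 0 is free -> assigned | voices=[65 73]
Op 11: note_off(65): free voice 0 | voices=[- 73]

Answer: 78 88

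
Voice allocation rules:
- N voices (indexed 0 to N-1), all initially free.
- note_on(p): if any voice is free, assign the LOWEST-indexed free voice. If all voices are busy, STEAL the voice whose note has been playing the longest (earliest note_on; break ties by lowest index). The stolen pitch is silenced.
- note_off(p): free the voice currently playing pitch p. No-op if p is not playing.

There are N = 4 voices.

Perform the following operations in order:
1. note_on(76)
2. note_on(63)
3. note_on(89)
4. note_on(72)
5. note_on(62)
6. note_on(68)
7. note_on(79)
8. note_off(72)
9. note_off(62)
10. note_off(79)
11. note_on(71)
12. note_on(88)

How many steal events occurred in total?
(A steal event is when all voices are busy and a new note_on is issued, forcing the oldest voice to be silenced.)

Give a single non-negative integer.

Answer: 3

Derivation:
Op 1: note_on(76): voice 0 is free -> assigned | voices=[76 - - -]
Op 2: note_on(63): voice 1 is free -> assigned | voices=[76 63 - -]
Op 3: note_on(89): voice 2 is free -> assigned | voices=[76 63 89 -]
Op 4: note_on(72): voice 3 is free -> assigned | voices=[76 63 89 72]
Op 5: note_on(62): all voices busy, STEAL voice 0 (pitch 76, oldest) -> assign | voices=[62 63 89 72]
Op 6: note_on(68): all voices busy, STEAL voice 1 (pitch 63, oldest) -> assign | voices=[62 68 89 72]
Op 7: note_on(79): all voices busy, STEAL voice 2 (pitch 89, oldest) -> assign | voices=[62 68 79 72]
Op 8: note_off(72): free voice 3 | voices=[62 68 79 -]
Op 9: note_off(62): free voice 0 | voices=[- 68 79 -]
Op 10: note_off(79): free voice 2 | voices=[- 68 - -]
Op 11: note_on(71): voice 0 is free -> assigned | voices=[71 68 - -]
Op 12: note_on(88): voice 2 is free -> assigned | voices=[71 68 88 -]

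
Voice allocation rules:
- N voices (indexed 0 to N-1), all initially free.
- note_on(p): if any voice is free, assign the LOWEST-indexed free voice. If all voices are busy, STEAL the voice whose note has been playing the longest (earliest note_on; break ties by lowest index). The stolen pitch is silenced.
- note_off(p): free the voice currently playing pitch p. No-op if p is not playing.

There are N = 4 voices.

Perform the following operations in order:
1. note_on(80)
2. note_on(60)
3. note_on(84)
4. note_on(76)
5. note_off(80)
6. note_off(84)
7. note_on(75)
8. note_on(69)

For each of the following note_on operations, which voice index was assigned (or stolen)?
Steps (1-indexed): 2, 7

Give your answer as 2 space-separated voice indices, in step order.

Answer: 1 0

Derivation:
Op 1: note_on(80): voice 0 is free -> assigned | voices=[80 - - -]
Op 2: note_on(60): voice 1 is free -> assigned | voices=[80 60 - -]
Op 3: note_on(84): voice 2 is free -> assigned | voices=[80 60 84 -]
Op 4: note_on(76): voice 3 is free -> assigned | voices=[80 60 84 76]
Op 5: note_off(80): free voice 0 | voices=[- 60 84 76]
Op 6: note_off(84): free voice 2 | voices=[- 60 - 76]
Op 7: note_on(75): voice 0 is free -> assigned | voices=[75 60 - 76]
Op 8: note_on(69): voice 2 is free -> assigned | voices=[75 60 69 76]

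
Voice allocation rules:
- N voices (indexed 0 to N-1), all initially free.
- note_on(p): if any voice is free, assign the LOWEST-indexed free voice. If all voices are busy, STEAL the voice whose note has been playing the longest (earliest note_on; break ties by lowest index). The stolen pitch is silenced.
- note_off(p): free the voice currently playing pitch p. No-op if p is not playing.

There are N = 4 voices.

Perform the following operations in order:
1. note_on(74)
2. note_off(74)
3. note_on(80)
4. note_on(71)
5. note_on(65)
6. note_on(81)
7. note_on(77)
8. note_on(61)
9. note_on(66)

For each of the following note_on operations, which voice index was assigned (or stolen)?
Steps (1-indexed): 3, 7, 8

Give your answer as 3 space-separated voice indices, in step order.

Op 1: note_on(74): voice 0 is free -> assigned | voices=[74 - - -]
Op 2: note_off(74): free voice 0 | voices=[- - - -]
Op 3: note_on(80): voice 0 is free -> assigned | voices=[80 - - -]
Op 4: note_on(71): voice 1 is free -> assigned | voices=[80 71 - -]
Op 5: note_on(65): voice 2 is free -> assigned | voices=[80 71 65 -]
Op 6: note_on(81): voice 3 is free -> assigned | voices=[80 71 65 81]
Op 7: note_on(77): all voices busy, STEAL voice 0 (pitch 80, oldest) -> assign | voices=[77 71 65 81]
Op 8: note_on(61): all voices busy, STEAL voice 1 (pitch 71, oldest) -> assign | voices=[77 61 65 81]
Op 9: note_on(66): all voices busy, STEAL voice 2 (pitch 65, oldest) -> assign | voices=[77 61 66 81]

Answer: 0 0 1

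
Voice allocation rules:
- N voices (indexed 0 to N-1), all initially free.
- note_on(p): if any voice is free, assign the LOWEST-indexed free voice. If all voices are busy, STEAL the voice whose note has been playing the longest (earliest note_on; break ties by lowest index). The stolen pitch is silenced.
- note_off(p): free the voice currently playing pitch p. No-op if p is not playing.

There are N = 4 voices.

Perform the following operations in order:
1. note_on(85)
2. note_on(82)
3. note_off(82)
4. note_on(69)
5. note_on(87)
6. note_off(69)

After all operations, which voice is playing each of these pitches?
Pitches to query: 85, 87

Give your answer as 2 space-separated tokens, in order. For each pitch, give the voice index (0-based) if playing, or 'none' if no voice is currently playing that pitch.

Answer: 0 2

Derivation:
Op 1: note_on(85): voice 0 is free -> assigned | voices=[85 - - -]
Op 2: note_on(82): voice 1 is free -> assigned | voices=[85 82 - -]
Op 3: note_off(82): free voice 1 | voices=[85 - - -]
Op 4: note_on(69): voice 1 is free -> assigned | voices=[85 69 - -]
Op 5: note_on(87): voice 2 is free -> assigned | voices=[85 69 87 -]
Op 6: note_off(69): free voice 1 | voices=[85 - 87 -]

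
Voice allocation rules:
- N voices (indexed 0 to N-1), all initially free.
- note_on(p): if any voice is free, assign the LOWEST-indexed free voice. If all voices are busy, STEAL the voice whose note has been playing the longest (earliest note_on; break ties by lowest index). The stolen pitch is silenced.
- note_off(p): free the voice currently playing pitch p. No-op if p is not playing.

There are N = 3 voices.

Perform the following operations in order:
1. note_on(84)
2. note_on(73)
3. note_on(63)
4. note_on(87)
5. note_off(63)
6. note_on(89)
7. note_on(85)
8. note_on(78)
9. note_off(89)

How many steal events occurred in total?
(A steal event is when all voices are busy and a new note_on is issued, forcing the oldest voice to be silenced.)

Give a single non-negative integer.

Op 1: note_on(84): voice 0 is free -> assigned | voices=[84 - -]
Op 2: note_on(73): voice 1 is free -> assigned | voices=[84 73 -]
Op 3: note_on(63): voice 2 is free -> assigned | voices=[84 73 63]
Op 4: note_on(87): all voices busy, STEAL voice 0 (pitch 84, oldest) -> assign | voices=[87 73 63]
Op 5: note_off(63): free voice 2 | voices=[87 73 -]
Op 6: note_on(89): voice 2 is free -> assigned | voices=[87 73 89]
Op 7: note_on(85): all voices busy, STEAL voice 1 (pitch 73, oldest) -> assign | voices=[87 85 89]
Op 8: note_on(78): all voices busy, STEAL voice 0 (pitch 87, oldest) -> assign | voices=[78 85 89]
Op 9: note_off(89): free voice 2 | voices=[78 85 -]

Answer: 3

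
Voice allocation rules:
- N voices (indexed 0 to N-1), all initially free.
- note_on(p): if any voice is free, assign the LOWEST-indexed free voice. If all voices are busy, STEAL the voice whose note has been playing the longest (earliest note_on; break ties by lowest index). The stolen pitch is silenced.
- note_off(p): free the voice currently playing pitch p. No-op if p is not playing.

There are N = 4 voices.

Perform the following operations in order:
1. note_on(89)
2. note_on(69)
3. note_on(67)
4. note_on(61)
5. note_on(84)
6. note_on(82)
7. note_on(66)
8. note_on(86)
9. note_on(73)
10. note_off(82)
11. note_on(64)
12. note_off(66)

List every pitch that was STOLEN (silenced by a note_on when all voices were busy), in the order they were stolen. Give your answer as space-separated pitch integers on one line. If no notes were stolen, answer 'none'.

Op 1: note_on(89): voice 0 is free -> assigned | voices=[89 - - -]
Op 2: note_on(69): voice 1 is free -> assigned | voices=[89 69 - -]
Op 3: note_on(67): voice 2 is free -> assigned | voices=[89 69 67 -]
Op 4: note_on(61): voice 3 is free -> assigned | voices=[89 69 67 61]
Op 5: note_on(84): all voices busy, STEAL voice 0 (pitch 89, oldest) -> assign | voices=[84 69 67 61]
Op 6: note_on(82): all voices busy, STEAL voice 1 (pitch 69, oldest) -> assign | voices=[84 82 67 61]
Op 7: note_on(66): all voices busy, STEAL voice 2 (pitch 67, oldest) -> assign | voices=[84 82 66 61]
Op 8: note_on(86): all voices busy, STEAL voice 3 (pitch 61, oldest) -> assign | voices=[84 82 66 86]
Op 9: note_on(73): all voices busy, STEAL voice 0 (pitch 84, oldest) -> assign | voices=[73 82 66 86]
Op 10: note_off(82): free voice 1 | voices=[73 - 66 86]
Op 11: note_on(64): voice 1 is free -> assigned | voices=[73 64 66 86]
Op 12: note_off(66): free voice 2 | voices=[73 64 - 86]

Answer: 89 69 67 61 84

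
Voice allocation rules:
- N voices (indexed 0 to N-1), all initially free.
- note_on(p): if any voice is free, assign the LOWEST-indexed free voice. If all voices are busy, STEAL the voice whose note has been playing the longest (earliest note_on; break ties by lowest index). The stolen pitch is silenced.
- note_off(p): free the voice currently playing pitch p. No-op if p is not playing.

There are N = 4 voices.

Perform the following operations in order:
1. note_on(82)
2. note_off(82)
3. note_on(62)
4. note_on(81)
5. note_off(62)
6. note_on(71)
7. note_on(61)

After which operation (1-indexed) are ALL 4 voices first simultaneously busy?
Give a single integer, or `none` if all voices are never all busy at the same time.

Op 1: note_on(82): voice 0 is free -> assigned | voices=[82 - - -]
Op 2: note_off(82): free voice 0 | voices=[- - - -]
Op 3: note_on(62): voice 0 is free -> assigned | voices=[62 - - -]
Op 4: note_on(81): voice 1 is free -> assigned | voices=[62 81 - -]
Op 5: note_off(62): free voice 0 | voices=[- 81 - -]
Op 6: note_on(71): voice 0 is free -> assigned | voices=[71 81 - -]
Op 7: note_on(61): voice 2 is free -> assigned | voices=[71 81 61 -]

Answer: none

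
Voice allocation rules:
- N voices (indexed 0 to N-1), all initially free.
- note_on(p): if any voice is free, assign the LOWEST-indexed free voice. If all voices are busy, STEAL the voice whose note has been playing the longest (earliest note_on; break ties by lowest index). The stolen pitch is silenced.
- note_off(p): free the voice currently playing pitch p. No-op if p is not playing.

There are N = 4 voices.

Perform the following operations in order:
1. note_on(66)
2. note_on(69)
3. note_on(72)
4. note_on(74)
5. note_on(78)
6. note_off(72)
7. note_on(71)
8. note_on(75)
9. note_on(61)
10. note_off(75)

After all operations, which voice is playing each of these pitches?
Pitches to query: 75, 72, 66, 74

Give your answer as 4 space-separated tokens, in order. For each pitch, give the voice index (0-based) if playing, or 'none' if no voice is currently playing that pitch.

Op 1: note_on(66): voice 0 is free -> assigned | voices=[66 - - -]
Op 2: note_on(69): voice 1 is free -> assigned | voices=[66 69 - -]
Op 3: note_on(72): voice 2 is free -> assigned | voices=[66 69 72 -]
Op 4: note_on(74): voice 3 is free -> assigned | voices=[66 69 72 74]
Op 5: note_on(78): all voices busy, STEAL voice 0 (pitch 66, oldest) -> assign | voices=[78 69 72 74]
Op 6: note_off(72): free voice 2 | voices=[78 69 - 74]
Op 7: note_on(71): voice 2 is free -> assigned | voices=[78 69 71 74]
Op 8: note_on(75): all voices busy, STEAL voice 1 (pitch 69, oldest) -> assign | voices=[78 75 71 74]
Op 9: note_on(61): all voices busy, STEAL voice 3 (pitch 74, oldest) -> assign | voices=[78 75 71 61]
Op 10: note_off(75): free voice 1 | voices=[78 - 71 61]

Answer: none none none none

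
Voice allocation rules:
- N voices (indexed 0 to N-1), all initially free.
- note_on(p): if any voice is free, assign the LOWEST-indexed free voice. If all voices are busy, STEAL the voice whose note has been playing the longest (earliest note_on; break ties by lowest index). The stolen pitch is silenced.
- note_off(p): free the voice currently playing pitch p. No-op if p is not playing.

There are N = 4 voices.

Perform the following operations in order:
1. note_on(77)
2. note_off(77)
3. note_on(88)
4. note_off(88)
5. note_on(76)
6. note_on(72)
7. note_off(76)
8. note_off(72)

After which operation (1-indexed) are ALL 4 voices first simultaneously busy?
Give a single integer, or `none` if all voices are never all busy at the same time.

Answer: none

Derivation:
Op 1: note_on(77): voice 0 is free -> assigned | voices=[77 - - -]
Op 2: note_off(77): free voice 0 | voices=[- - - -]
Op 3: note_on(88): voice 0 is free -> assigned | voices=[88 - - -]
Op 4: note_off(88): free voice 0 | voices=[- - - -]
Op 5: note_on(76): voice 0 is free -> assigned | voices=[76 - - -]
Op 6: note_on(72): voice 1 is free -> assigned | voices=[76 72 - -]
Op 7: note_off(76): free voice 0 | voices=[- 72 - -]
Op 8: note_off(72): free voice 1 | voices=[- - - -]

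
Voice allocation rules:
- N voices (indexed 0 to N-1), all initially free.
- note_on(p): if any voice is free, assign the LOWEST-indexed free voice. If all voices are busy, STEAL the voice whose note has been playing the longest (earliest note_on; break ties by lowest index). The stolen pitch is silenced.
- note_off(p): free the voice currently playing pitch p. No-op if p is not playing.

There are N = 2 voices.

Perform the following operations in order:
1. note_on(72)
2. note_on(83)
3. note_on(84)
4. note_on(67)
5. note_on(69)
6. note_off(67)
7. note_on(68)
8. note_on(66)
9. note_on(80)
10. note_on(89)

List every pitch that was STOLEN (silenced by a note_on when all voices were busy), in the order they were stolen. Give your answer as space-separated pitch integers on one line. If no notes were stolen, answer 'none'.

Op 1: note_on(72): voice 0 is free -> assigned | voices=[72 -]
Op 2: note_on(83): voice 1 is free -> assigned | voices=[72 83]
Op 3: note_on(84): all voices busy, STEAL voice 0 (pitch 72, oldest) -> assign | voices=[84 83]
Op 4: note_on(67): all voices busy, STEAL voice 1 (pitch 83, oldest) -> assign | voices=[84 67]
Op 5: note_on(69): all voices busy, STEAL voice 0 (pitch 84, oldest) -> assign | voices=[69 67]
Op 6: note_off(67): free voice 1 | voices=[69 -]
Op 7: note_on(68): voice 1 is free -> assigned | voices=[69 68]
Op 8: note_on(66): all voices busy, STEAL voice 0 (pitch 69, oldest) -> assign | voices=[66 68]
Op 9: note_on(80): all voices busy, STEAL voice 1 (pitch 68, oldest) -> assign | voices=[66 80]
Op 10: note_on(89): all voices busy, STEAL voice 0 (pitch 66, oldest) -> assign | voices=[89 80]

Answer: 72 83 84 69 68 66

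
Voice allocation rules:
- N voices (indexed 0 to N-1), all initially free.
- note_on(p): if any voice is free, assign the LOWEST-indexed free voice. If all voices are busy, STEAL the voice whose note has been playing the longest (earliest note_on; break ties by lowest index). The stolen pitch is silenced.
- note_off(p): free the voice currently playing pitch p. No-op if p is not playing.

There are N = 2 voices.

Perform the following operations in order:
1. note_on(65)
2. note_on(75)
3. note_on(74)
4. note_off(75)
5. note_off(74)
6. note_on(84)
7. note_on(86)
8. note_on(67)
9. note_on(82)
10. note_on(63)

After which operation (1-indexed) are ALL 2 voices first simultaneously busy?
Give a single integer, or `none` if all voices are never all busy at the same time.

Answer: 2

Derivation:
Op 1: note_on(65): voice 0 is free -> assigned | voices=[65 -]
Op 2: note_on(75): voice 1 is free -> assigned | voices=[65 75]
Op 3: note_on(74): all voices busy, STEAL voice 0 (pitch 65, oldest) -> assign | voices=[74 75]
Op 4: note_off(75): free voice 1 | voices=[74 -]
Op 5: note_off(74): free voice 0 | voices=[- -]
Op 6: note_on(84): voice 0 is free -> assigned | voices=[84 -]
Op 7: note_on(86): voice 1 is free -> assigned | voices=[84 86]
Op 8: note_on(67): all voices busy, STEAL voice 0 (pitch 84, oldest) -> assign | voices=[67 86]
Op 9: note_on(82): all voices busy, STEAL voice 1 (pitch 86, oldest) -> assign | voices=[67 82]
Op 10: note_on(63): all voices busy, STEAL voice 0 (pitch 67, oldest) -> assign | voices=[63 82]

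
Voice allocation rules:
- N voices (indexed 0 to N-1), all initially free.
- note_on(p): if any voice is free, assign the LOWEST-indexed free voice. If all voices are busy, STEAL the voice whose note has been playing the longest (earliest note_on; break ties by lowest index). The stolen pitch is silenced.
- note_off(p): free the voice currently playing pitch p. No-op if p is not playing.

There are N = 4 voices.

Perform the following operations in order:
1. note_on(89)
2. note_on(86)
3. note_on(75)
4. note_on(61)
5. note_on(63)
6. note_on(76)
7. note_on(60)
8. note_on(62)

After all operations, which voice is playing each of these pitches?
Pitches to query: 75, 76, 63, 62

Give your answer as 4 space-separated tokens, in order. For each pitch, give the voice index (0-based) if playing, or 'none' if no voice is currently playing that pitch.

Op 1: note_on(89): voice 0 is free -> assigned | voices=[89 - - -]
Op 2: note_on(86): voice 1 is free -> assigned | voices=[89 86 - -]
Op 3: note_on(75): voice 2 is free -> assigned | voices=[89 86 75 -]
Op 4: note_on(61): voice 3 is free -> assigned | voices=[89 86 75 61]
Op 5: note_on(63): all voices busy, STEAL voice 0 (pitch 89, oldest) -> assign | voices=[63 86 75 61]
Op 6: note_on(76): all voices busy, STEAL voice 1 (pitch 86, oldest) -> assign | voices=[63 76 75 61]
Op 7: note_on(60): all voices busy, STEAL voice 2 (pitch 75, oldest) -> assign | voices=[63 76 60 61]
Op 8: note_on(62): all voices busy, STEAL voice 3 (pitch 61, oldest) -> assign | voices=[63 76 60 62]

Answer: none 1 0 3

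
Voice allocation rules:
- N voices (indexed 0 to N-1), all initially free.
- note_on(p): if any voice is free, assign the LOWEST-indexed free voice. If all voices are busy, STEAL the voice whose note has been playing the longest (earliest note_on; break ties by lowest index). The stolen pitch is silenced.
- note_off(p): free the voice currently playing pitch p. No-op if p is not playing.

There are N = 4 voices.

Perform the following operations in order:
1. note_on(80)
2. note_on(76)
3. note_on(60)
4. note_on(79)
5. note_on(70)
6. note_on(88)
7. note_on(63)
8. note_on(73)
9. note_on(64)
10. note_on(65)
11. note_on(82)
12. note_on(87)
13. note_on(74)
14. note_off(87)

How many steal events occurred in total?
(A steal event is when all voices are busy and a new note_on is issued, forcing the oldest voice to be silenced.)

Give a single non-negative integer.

Answer: 9

Derivation:
Op 1: note_on(80): voice 0 is free -> assigned | voices=[80 - - -]
Op 2: note_on(76): voice 1 is free -> assigned | voices=[80 76 - -]
Op 3: note_on(60): voice 2 is free -> assigned | voices=[80 76 60 -]
Op 4: note_on(79): voice 3 is free -> assigned | voices=[80 76 60 79]
Op 5: note_on(70): all voices busy, STEAL voice 0 (pitch 80, oldest) -> assign | voices=[70 76 60 79]
Op 6: note_on(88): all voices busy, STEAL voice 1 (pitch 76, oldest) -> assign | voices=[70 88 60 79]
Op 7: note_on(63): all voices busy, STEAL voice 2 (pitch 60, oldest) -> assign | voices=[70 88 63 79]
Op 8: note_on(73): all voices busy, STEAL voice 3 (pitch 79, oldest) -> assign | voices=[70 88 63 73]
Op 9: note_on(64): all voices busy, STEAL voice 0 (pitch 70, oldest) -> assign | voices=[64 88 63 73]
Op 10: note_on(65): all voices busy, STEAL voice 1 (pitch 88, oldest) -> assign | voices=[64 65 63 73]
Op 11: note_on(82): all voices busy, STEAL voice 2 (pitch 63, oldest) -> assign | voices=[64 65 82 73]
Op 12: note_on(87): all voices busy, STEAL voice 3 (pitch 73, oldest) -> assign | voices=[64 65 82 87]
Op 13: note_on(74): all voices busy, STEAL voice 0 (pitch 64, oldest) -> assign | voices=[74 65 82 87]
Op 14: note_off(87): free voice 3 | voices=[74 65 82 -]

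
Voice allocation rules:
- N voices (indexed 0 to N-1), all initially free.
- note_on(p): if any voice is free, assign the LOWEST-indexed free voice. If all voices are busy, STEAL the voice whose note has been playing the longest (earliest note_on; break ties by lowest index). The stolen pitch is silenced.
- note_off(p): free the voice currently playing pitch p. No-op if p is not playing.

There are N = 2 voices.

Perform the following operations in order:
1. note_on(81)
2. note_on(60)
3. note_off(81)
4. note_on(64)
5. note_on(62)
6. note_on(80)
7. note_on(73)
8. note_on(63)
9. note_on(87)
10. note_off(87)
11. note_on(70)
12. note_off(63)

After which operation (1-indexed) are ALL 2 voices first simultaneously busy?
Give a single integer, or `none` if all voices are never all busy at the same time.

Answer: 2

Derivation:
Op 1: note_on(81): voice 0 is free -> assigned | voices=[81 -]
Op 2: note_on(60): voice 1 is free -> assigned | voices=[81 60]
Op 3: note_off(81): free voice 0 | voices=[- 60]
Op 4: note_on(64): voice 0 is free -> assigned | voices=[64 60]
Op 5: note_on(62): all voices busy, STEAL voice 1 (pitch 60, oldest) -> assign | voices=[64 62]
Op 6: note_on(80): all voices busy, STEAL voice 0 (pitch 64, oldest) -> assign | voices=[80 62]
Op 7: note_on(73): all voices busy, STEAL voice 1 (pitch 62, oldest) -> assign | voices=[80 73]
Op 8: note_on(63): all voices busy, STEAL voice 0 (pitch 80, oldest) -> assign | voices=[63 73]
Op 9: note_on(87): all voices busy, STEAL voice 1 (pitch 73, oldest) -> assign | voices=[63 87]
Op 10: note_off(87): free voice 1 | voices=[63 -]
Op 11: note_on(70): voice 1 is free -> assigned | voices=[63 70]
Op 12: note_off(63): free voice 0 | voices=[- 70]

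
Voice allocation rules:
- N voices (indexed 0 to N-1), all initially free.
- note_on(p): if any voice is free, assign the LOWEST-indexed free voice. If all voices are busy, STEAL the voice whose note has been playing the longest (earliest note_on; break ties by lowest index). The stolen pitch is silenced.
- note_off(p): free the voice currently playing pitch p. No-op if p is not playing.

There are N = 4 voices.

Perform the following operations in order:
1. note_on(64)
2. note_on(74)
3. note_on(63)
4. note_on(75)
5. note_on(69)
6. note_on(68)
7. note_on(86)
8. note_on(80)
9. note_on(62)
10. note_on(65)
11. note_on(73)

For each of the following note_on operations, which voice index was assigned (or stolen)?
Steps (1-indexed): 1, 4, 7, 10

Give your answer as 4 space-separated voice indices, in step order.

Answer: 0 3 2 1

Derivation:
Op 1: note_on(64): voice 0 is free -> assigned | voices=[64 - - -]
Op 2: note_on(74): voice 1 is free -> assigned | voices=[64 74 - -]
Op 3: note_on(63): voice 2 is free -> assigned | voices=[64 74 63 -]
Op 4: note_on(75): voice 3 is free -> assigned | voices=[64 74 63 75]
Op 5: note_on(69): all voices busy, STEAL voice 0 (pitch 64, oldest) -> assign | voices=[69 74 63 75]
Op 6: note_on(68): all voices busy, STEAL voice 1 (pitch 74, oldest) -> assign | voices=[69 68 63 75]
Op 7: note_on(86): all voices busy, STEAL voice 2 (pitch 63, oldest) -> assign | voices=[69 68 86 75]
Op 8: note_on(80): all voices busy, STEAL voice 3 (pitch 75, oldest) -> assign | voices=[69 68 86 80]
Op 9: note_on(62): all voices busy, STEAL voice 0 (pitch 69, oldest) -> assign | voices=[62 68 86 80]
Op 10: note_on(65): all voices busy, STEAL voice 1 (pitch 68, oldest) -> assign | voices=[62 65 86 80]
Op 11: note_on(73): all voices busy, STEAL voice 2 (pitch 86, oldest) -> assign | voices=[62 65 73 80]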